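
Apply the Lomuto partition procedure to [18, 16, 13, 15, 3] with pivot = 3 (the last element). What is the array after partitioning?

Lomuto partition with pivot = 3:

Initial array: [18, 16, 13, 15, 3]

arr[0]=18 > 3: no swap
arr[1]=16 > 3: no swap
arr[2]=13 > 3: no swap
arr[3]=15 > 3: no swap

Place pivot at position 0: [3, 16, 13, 15, 18]
Pivot position: 0

After partitioning with pivot 3, the array becomes [3, 16, 13, 15, 18]. The pivot is placed at index 0. All elements to the left of the pivot are <= 3, and all elements to the right are > 3.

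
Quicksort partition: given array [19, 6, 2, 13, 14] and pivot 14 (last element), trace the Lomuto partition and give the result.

Lomuto partition with pivot = 14:

Initial array: [19, 6, 2, 13, 14]

arr[0]=19 > 14: no swap
arr[1]=6 <= 14: swap with position 0, array becomes [6, 19, 2, 13, 14]
arr[2]=2 <= 14: swap with position 1, array becomes [6, 2, 19, 13, 14]
arr[3]=13 <= 14: swap with position 2, array becomes [6, 2, 13, 19, 14]

Place pivot at position 3: [6, 2, 13, 14, 19]
Pivot position: 3

After partitioning with pivot 14, the array becomes [6, 2, 13, 14, 19]. The pivot is placed at index 3. All elements to the left of the pivot are <= 14, and all elements to the right are > 14.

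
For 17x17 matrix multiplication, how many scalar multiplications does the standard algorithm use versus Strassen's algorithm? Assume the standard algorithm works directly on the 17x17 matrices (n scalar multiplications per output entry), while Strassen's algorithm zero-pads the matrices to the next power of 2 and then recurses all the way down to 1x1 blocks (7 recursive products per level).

Matrix multiplication for 17x17 matrices:

Strassen's algorithm requires power-of-2 dimensions. Pad 17x17 to 32x32 (next power of 2).

Standard algorithm: 17^3 = 4913 multiplications
Strassen's algorithm: 7^(log2(32)) = 7^5 = 16807 multiplications
Difference: 4913 - 16807 = -11894 (Strassen uses MORE here due to padding overhead — for small or just-over-power-of-2 n, padding can outweigh the per-level savings)

Standard: 4913 multiplications (17^3). Strassen: 16807 multiplications (7^5, after padding to 32x32). Strassen reduces 8 recursive multiplications to 7 at each level.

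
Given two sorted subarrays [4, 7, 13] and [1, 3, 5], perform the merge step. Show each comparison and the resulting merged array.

Merging process:

Compare 4 vs 1: take 1 from right. Merged: [1]
Compare 4 vs 3: take 3 from right. Merged: [1, 3]
Compare 4 vs 5: take 4 from left. Merged: [1, 3, 4]
Compare 7 vs 5: take 5 from right. Merged: [1, 3, 4, 5]
Append remaining from left: [7, 13]. Merged: [1, 3, 4, 5, 7, 13]

Final merged array: [1, 3, 4, 5, 7, 13]
Total comparisons: 4

The merged array is [1, 3, 4, 5, 7, 13], requiring 4 comparisons. The merge step runs in O(n) time where n is the total number of elements.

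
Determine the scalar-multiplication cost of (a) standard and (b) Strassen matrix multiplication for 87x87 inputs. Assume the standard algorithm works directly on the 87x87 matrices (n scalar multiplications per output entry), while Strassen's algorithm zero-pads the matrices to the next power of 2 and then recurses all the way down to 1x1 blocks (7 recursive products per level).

Matrix multiplication for 87x87 matrices:

Strassen's algorithm requires power-of-2 dimensions. Pad 87x87 to 128x128 (next power of 2).

Standard algorithm: 87^3 = 658503 multiplications
Strassen's algorithm: 7^(log2(128)) = 7^7 = 823543 multiplications
Difference: 658503 - 823543 = -165040 (Strassen uses MORE here due to padding overhead — for small or just-over-power-of-2 n, padding can outweigh the per-level savings)

Standard: 658503 multiplications (87^3). Strassen: 823543 multiplications (7^7, after padding to 128x128). Strassen reduces 8 recursive multiplications to 7 at each level.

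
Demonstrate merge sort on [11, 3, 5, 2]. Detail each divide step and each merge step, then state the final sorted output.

Merge sort trace:

Split: [11, 3, 5, 2] -> [11, 3] and [5, 2]
  Split: [11, 3] -> [11] and [3]
  Merge: [11] + [3] -> [3, 11]
  Split: [5, 2] -> [5] and [2]
  Merge: [5] + [2] -> [2, 5]
Merge: [3, 11] + [2, 5] -> [2, 3, 5, 11]

Final sorted array: [2, 3, 5, 11]

The merge sort proceeds by recursively splitting the array and merging sorted halves.
After all merges, the sorted array is [2, 3, 5, 11].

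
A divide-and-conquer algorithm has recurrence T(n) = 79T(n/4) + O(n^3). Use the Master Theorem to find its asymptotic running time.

Master Theorem for T(n) = 79T(n/4) + O(n^3):

a = 79, b = 4, c = 3
log_b(a) = log_4(79) = 3.1519

Case 1: c = 3 < log_4(79) = 3.1519
T(n) = O(n^(log_4 79))

For T(n) = 79T(n/4) + O(n^3): log_4(79) = 3.1519. This is Case 1 of the Master Theorem (c < log_b(a), work dominated by leaves), giving O(n^(log_4 79)).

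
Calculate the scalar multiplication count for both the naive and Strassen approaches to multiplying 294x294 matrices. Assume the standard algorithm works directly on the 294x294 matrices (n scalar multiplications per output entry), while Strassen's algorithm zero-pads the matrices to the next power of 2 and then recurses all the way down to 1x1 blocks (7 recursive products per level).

Matrix multiplication for 294x294 matrices:

Strassen's algorithm requires power-of-2 dimensions. Pad 294x294 to 512x512 (next power of 2).

Standard algorithm: 294^3 = 25412184 multiplications
Strassen's algorithm: 7^(log2(512)) = 7^9 = 40353607 multiplications
Difference: 25412184 - 40353607 = -14941423 (Strassen uses MORE here due to padding overhead — for small or just-over-power-of-2 n, padding can outweigh the per-level savings)

Standard: 25412184 multiplications (294^3). Strassen: 40353607 multiplications (7^9, after padding to 512x512). Strassen reduces 8 recursive multiplications to 7 at each level.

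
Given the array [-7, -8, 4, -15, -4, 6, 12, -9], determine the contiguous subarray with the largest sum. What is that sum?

Using Kadane's algorithm on [-7, -8, 4, -15, -4, 6, 12, -9]:

Scanning through the array:
Position 1 (value -8): max_ending_here = -8, max_so_far = -7
Position 2 (value 4): max_ending_here = 4, max_so_far = 4
Position 3 (value -15): max_ending_here = -11, max_so_far = 4
Position 4 (value -4): max_ending_here = -4, max_so_far = 4
Position 5 (value 6): max_ending_here = 6, max_so_far = 6
Position 6 (value 12): max_ending_here = 18, max_so_far = 18
Position 7 (value -9): max_ending_here = 9, max_so_far = 18

Maximum subarray: [6, 12]
Maximum sum: 18

The maximum subarray is [6, 12] with sum 18. This subarray runs from index 5 to index 6.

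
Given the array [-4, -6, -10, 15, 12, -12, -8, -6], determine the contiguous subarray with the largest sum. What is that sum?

Using Kadane's algorithm on [-4, -6, -10, 15, 12, -12, -8, -6]:

Scanning through the array:
Position 1 (value -6): max_ending_here = -6, max_so_far = -4
Position 2 (value -10): max_ending_here = -10, max_so_far = -4
Position 3 (value 15): max_ending_here = 15, max_so_far = 15
Position 4 (value 12): max_ending_here = 27, max_so_far = 27
Position 5 (value -12): max_ending_here = 15, max_so_far = 27
Position 6 (value -8): max_ending_here = 7, max_so_far = 27
Position 7 (value -6): max_ending_here = 1, max_so_far = 27

Maximum subarray: [15, 12]
Maximum sum: 27

The maximum subarray is [15, 12] with sum 27. This subarray runs from index 3 to index 4.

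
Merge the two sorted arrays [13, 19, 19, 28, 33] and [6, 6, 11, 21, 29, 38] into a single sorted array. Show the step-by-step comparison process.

Merging process:

Compare 13 vs 6: take 6 from right. Merged: [6]
Compare 13 vs 6: take 6 from right. Merged: [6, 6]
Compare 13 vs 11: take 11 from right. Merged: [6, 6, 11]
Compare 13 vs 21: take 13 from left. Merged: [6, 6, 11, 13]
Compare 19 vs 21: take 19 from left. Merged: [6, 6, 11, 13, 19]
Compare 19 vs 21: take 19 from left. Merged: [6, 6, 11, 13, 19, 19]
Compare 28 vs 21: take 21 from right. Merged: [6, 6, 11, 13, 19, 19, 21]
Compare 28 vs 29: take 28 from left. Merged: [6, 6, 11, 13, 19, 19, 21, 28]
Compare 33 vs 29: take 29 from right. Merged: [6, 6, 11, 13, 19, 19, 21, 28, 29]
Compare 33 vs 38: take 33 from left. Merged: [6, 6, 11, 13, 19, 19, 21, 28, 29, 33]
Append remaining from right: [38]. Merged: [6, 6, 11, 13, 19, 19, 21, 28, 29, 33, 38]

Final merged array: [6, 6, 11, 13, 19, 19, 21, 28, 29, 33, 38]
Total comparisons: 10

The merged array is [6, 6, 11, 13, 19, 19, 21, 28, 29, 33, 38], requiring 10 comparisons. The merge step runs in O(n) time where n is the total number of elements.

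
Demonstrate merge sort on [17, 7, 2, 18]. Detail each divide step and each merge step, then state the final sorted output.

Merge sort trace:

Split: [17, 7, 2, 18] -> [17, 7] and [2, 18]
  Split: [17, 7] -> [17] and [7]
  Merge: [17] + [7] -> [7, 17]
  Split: [2, 18] -> [2] and [18]
  Merge: [2] + [18] -> [2, 18]
Merge: [7, 17] + [2, 18] -> [2, 7, 17, 18]

Final sorted array: [2, 7, 17, 18]

The merge sort proceeds by recursively splitting the array and merging sorted halves.
After all merges, the sorted array is [2, 7, 17, 18].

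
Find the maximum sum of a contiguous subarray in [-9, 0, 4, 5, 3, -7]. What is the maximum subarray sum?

Using Kadane's algorithm on [-9, 0, 4, 5, 3, -7]:

Scanning through the array:
Position 1 (value 0): max_ending_here = 0, max_so_far = 0
Position 2 (value 4): max_ending_here = 4, max_so_far = 4
Position 3 (value 5): max_ending_here = 9, max_so_far = 9
Position 4 (value 3): max_ending_here = 12, max_so_far = 12
Position 5 (value -7): max_ending_here = 5, max_so_far = 12

Maximum subarray: [0, 4, 5, 3]
Maximum sum: 12

The maximum subarray is [0, 4, 5, 3] with sum 12. This subarray runs from index 1 to index 4.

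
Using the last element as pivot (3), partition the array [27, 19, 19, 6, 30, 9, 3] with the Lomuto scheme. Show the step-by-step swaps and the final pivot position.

Lomuto partition with pivot = 3:

Initial array: [27, 19, 19, 6, 30, 9, 3]

arr[0]=27 > 3: no swap
arr[1]=19 > 3: no swap
arr[2]=19 > 3: no swap
arr[3]=6 > 3: no swap
arr[4]=30 > 3: no swap
arr[5]=9 > 3: no swap

Place pivot at position 0: [3, 19, 19, 6, 30, 9, 27]
Pivot position: 0

After partitioning with pivot 3, the array becomes [3, 19, 19, 6, 30, 9, 27]. The pivot is placed at index 0. All elements to the left of the pivot are <= 3, and all elements to the right are > 3.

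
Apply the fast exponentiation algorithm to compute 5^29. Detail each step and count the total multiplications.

Computing 5^29 by squaring (build up from 5^1; each line after the first costs one multiplication):

5^1 = 5
5^2 = (5^1)^2 = 5^2 = 25
5^3 = 5 * 5^2 = 5 * 25 = 125
5^6 = (5^3)^2 = 125^2 = 15625
5^7 = 5 * 5^6 = 5 * 15625 = 78125
5^14 = (5^7)^2 = 78125^2 = 6103515625
5^28 = (5^14)^2 = 6103515625^2 = 37252902984619140625
5^29 = 5 * 5^28 = 5 * 37252902984619140625 = 186264514923095703125

Result: 186264514923095703125
Multiplications needed: 7 (7 lines after 5^1)

5^29 = 186264514923095703125. Using exponentiation by squaring, this requires 7 multiplications. The key idea: if the exponent is even, square the half-power; if odd, multiply by the base once.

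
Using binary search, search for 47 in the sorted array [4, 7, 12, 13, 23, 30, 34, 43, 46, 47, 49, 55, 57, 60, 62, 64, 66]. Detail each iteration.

Binary search for 47 in [4, 7, 12, 13, 23, 30, 34, 43, 46, 47, 49, 55, 57, 60, 62, 64, 66]:

lo=0, hi=16, mid=8, arr[mid]=46 -> 46 < 47, search right half
lo=9, hi=16, mid=12, arr[mid]=57 -> 57 > 47, search left half
lo=9, hi=11, mid=10, arr[mid]=49 -> 49 > 47, search left half
lo=9, hi=9, mid=9, arr[mid]=47 -> Found target at index 9!

Binary search finds 47 at index 9 after 4 comparisons. The search repeatedly halves the search space by comparing with the middle element.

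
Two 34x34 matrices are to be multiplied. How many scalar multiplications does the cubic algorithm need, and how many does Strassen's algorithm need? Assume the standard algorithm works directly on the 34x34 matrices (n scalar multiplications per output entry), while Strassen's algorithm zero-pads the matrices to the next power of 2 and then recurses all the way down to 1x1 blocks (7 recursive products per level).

Matrix multiplication for 34x34 matrices:

Strassen's algorithm requires power-of-2 dimensions. Pad 34x34 to 64x64 (next power of 2).

Standard algorithm: 34^3 = 39304 multiplications
Strassen's algorithm: 7^(log2(64)) = 7^6 = 117649 multiplications
Difference: 39304 - 117649 = -78345 (Strassen uses MORE here due to padding overhead — for small or just-over-power-of-2 n, padding can outweigh the per-level savings)

Standard: 39304 multiplications (34^3). Strassen: 117649 multiplications (7^6, after padding to 64x64). Strassen reduces 8 recursive multiplications to 7 at each level.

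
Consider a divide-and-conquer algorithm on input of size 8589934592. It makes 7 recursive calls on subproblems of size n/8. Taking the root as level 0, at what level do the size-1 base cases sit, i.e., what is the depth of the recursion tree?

For divide and conquer with division factor 8:

Problem sizes at each level:
Level 0: 8589934592
Level 1: 1073741824
Level 2: 134217728
Level 3: 16777216
Level 4: 2097152
Level 5: 262144
Level 6: 32768
Level 7: 4096
Level 8: 512
Level 9: 64
Level 10: 8
Level 11: 1

The root is level 0 and the size-1 base case is level 11 (the tree spans levels 0 through 11, i.e. 12 levels counting the root), so the depth is the number of divisions: log_8(8589934592) = 11

The recursion tree depth is log_8(8589934592) = 11. At each level, the problem size is divided by 8, so it takes 11 divisions to reduce to a base case of size 1. The algorithm makes 7 recursive calls at each level.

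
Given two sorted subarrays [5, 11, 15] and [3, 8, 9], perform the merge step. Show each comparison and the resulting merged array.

Merging process:

Compare 5 vs 3: take 3 from right. Merged: [3]
Compare 5 vs 8: take 5 from left. Merged: [3, 5]
Compare 11 vs 8: take 8 from right. Merged: [3, 5, 8]
Compare 11 vs 9: take 9 from right. Merged: [3, 5, 8, 9]
Append remaining from left: [11, 15]. Merged: [3, 5, 8, 9, 11, 15]

Final merged array: [3, 5, 8, 9, 11, 15]
Total comparisons: 4

The merged array is [3, 5, 8, 9, 11, 15], requiring 4 comparisons. The merge step runs in O(n) time where n is the total number of elements.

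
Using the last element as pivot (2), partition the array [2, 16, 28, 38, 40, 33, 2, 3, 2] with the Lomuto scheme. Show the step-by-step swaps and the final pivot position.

Lomuto partition with pivot = 2:

Initial array: [2, 16, 28, 38, 40, 33, 2, 3, 2]

arr[0]=2 <= 2: swap with position 0, array becomes [2, 16, 28, 38, 40, 33, 2, 3, 2]
arr[1]=16 > 2: no swap
arr[2]=28 > 2: no swap
arr[3]=38 > 2: no swap
arr[4]=40 > 2: no swap
arr[5]=33 > 2: no swap
arr[6]=2 <= 2: swap with position 1, array becomes [2, 2, 28, 38, 40, 33, 16, 3, 2]
arr[7]=3 > 2: no swap

Place pivot at position 2: [2, 2, 2, 38, 40, 33, 16, 3, 28]
Pivot position: 2

After partitioning with pivot 2, the array becomes [2, 2, 2, 38, 40, 33, 16, 3, 28]. The pivot is placed at index 2. All elements to the left of the pivot are <= 2, and all elements to the right are > 2.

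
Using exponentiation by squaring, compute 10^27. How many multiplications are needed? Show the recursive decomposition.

Computing 10^27 by squaring (build up from 10^1; each line after the first costs one multiplication):

10^1 = 10
10^2 = (10^1)^2 = 10^2 = 100
10^3 = 10 * 10^2 = 10 * 100 = 1000
10^6 = (10^3)^2 = 1000^2 = 1000000
10^12 = (10^6)^2 = 1000000^2 = 1000000000000
10^13 = 10 * 10^12 = 10 * 1000000000000 = 10000000000000
10^26 = (10^13)^2 = 10000000000000^2 = 100000000000000000000000000
10^27 = 10 * 10^26 = 10 * 100000000000000000000000000 = 1000000000000000000000000000

Result: 1000000000000000000000000000
Multiplications needed: 7 (7 lines after 10^1)

10^27 = 1000000000000000000000000000. Using exponentiation by squaring, this requires 7 multiplications. The key idea: if the exponent is even, square the half-power; if odd, multiply by the base once.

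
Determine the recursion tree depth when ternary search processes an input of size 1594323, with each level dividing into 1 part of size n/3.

For divide and conquer with division factor 3:

Problem sizes at each level:
Level 0: 1594323
Level 1: 531441
Level 2: 177147
Level 3: 59049
Level 4: 19683
Level 5: 6561
Level 6: 2187
Level 7: 729
Level 8: 243
Level 9: 81
Level 10: 27
Level 11: 9
Level 12: 3
Level 13: 1

The root is level 0 and the size-1 base case is level 13 (the tree spans levels 0 through 13, i.e. 14 levels counting the root), so the depth is the number of divisions: log_3(1594323) = 13

The recursion tree depth is log_3(1594323) = 13. At each level, the problem size is divided by 3, so it takes 13 divisions to reduce to a base case of size 1. The algorithm makes 1 recursive call at each level.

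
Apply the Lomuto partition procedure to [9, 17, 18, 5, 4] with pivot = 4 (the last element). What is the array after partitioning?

Lomuto partition with pivot = 4:

Initial array: [9, 17, 18, 5, 4]

arr[0]=9 > 4: no swap
arr[1]=17 > 4: no swap
arr[2]=18 > 4: no swap
arr[3]=5 > 4: no swap

Place pivot at position 0: [4, 17, 18, 5, 9]
Pivot position: 0

After partitioning with pivot 4, the array becomes [4, 17, 18, 5, 9]. The pivot is placed at index 0. All elements to the left of the pivot are <= 4, and all elements to the right are > 4.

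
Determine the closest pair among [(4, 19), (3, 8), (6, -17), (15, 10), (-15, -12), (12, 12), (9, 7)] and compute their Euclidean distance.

Computing all pairwise distances among 7 points:

d((4, 19), (3, 8)) = 11.0454
d((4, 19), (6, -17)) = 36.0555
d((4, 19), (15, 10)) = 14.2127
d((4, 19), (-15, -12)) = 36.3593
d((4, 19), (12, 12)) = 10.6301
d((4, 19), (9, 7)) = 13.0
d((3, 8), (6, -17)) = 25.1794
d((3, 8), (15, 10)) = 12.1655
d((3, 8), (-15, -12)) = 26.9072
d((3, 8), (12, 12)) = 9.8489
d((3, 8), (9, 7)) = 6.0828
d((6, -17), (15, 10)) = 28.4605
d((6, -17), (-15, -12)) = 21.587
d((6, -17), (12, 12)) = 29.6142
d((6, -17), (9, 7)) = 24.1868
d((15, 10), (-15, -12)) = 37.2022
d((15, 10), (12, 12)) = 3.6056 <-- minimum
d((15, 10), (9, 7)) = 6.7082
d((-15, -12), (12, 12)) = 36.1248
d((-15, -12), (9, 7)) = 30.6105
d((12, 12), (9, 7)) = 5.831

Closest pair: (15, 10) and (12, 12) with distance 3.6056

The closest pair is (15, 10) and (12, 12) with Euclidean distance 3.6056. For 7 points, brute-force pairwise comparison is shown above. For large n, the divide-and-conquer algorithm (sort by x, recurse on halves, check the dividing strip) achieves O(n log n).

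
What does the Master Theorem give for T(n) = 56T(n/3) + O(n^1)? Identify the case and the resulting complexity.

Master Theorem for T(n) = 56T(n/3) + O(n^1):

a = 56, b = 3, c = 1
log_b(a) = log_3(56) = 3.6640

Case 1: c = 1 < log_3(56) = 3.6640
T(n) = O(n^(log_3 56))

For T(n) = 56T(n/3) + O(n^1): log_3(56) = 3.6640. This is Case 1 of the Master Theorem (c < log_b(a), work dominated by leaves), giving O(n^(log_3 56)).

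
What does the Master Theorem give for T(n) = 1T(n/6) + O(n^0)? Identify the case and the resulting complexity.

Master Theorem for T(n) = 1T(n/6) + O(n^0):

a = 1, b = 6, c = 0
log_b(a) = log_6(1) = 0.0000

Case 2: c = 0 = log_6(1) = 0.0000
T(n) = O(n^0 log n) = O(log n)

For T(n) = 1T(n/6) + O(n^0): log_6(1) = 0.0000. This is Case 2 of the Master Theorem (c = log_b(a), equal work at all levels), giving O(log n).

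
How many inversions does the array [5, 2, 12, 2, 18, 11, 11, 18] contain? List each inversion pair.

Finding inversions in [5, 2, 12, 2, 18, 11, 11, 18]:

(0, 1): arr[0]=5 > arr[1]=2
(0, 3): arr[0]=5 > arr[3]=2
(2, 3): arr[2]=12 > arr[3]=2
(2, 5): arr[2]=12 > arr[5]=11
(2, 6): arr[2]=12 > arr[6]=11
(4, 5): arr[4]=18 > arr[5]=11
(4, 6): arr[4]=18 > arr[6]=11

Total inversions: 7

The array has 7 inversion(s): (0,1), (0,3), (2,3), (2,5), (2,6), (4,5), (4,6). Each pair (i,j) satisfies i < j and arr[i] > arr[j].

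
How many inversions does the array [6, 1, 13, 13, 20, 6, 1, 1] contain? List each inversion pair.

Finding inversions in [6, 1, 13, 13, 20, 6, 1, 1]:

(0, 1): arr[0]=6 > arr[1]=1
(0, 6): arr[0]=6 > arr[6]=1
(0, 7): arr[0]=6 > arr[7]=1
(2, 5): arr[2]=13 > arr[5]=6
(2, 6): arr[2]=13 > arr[6]=1
(2, 7): arr[2]=13 > arr[7]=1
(3, 5): arr[3]=13 > arr[5]=6
(3, 6): arr[3]=13 > arr[6]=1
(3, 7): arr[3]=13 > arr[7]=1
(4, 5): arr[4]=20 > arr[5]=6
(4, 6): arr[4]=20 > arr[6]=1
(4, 7): arr[4]=20 > arr[7]=1
(5, 6): arr[5]=6 > arr[6]=1
(5, 7): arr[5]=6 > arr[7]=1

Total inversions: 14

The array has 14 inversion(s): (0,1), (0,6), (0,7), (2,5), (2,6), (2,7), (3,5), (3,6), (3,7), (4,5), (4,6), (4,7), (5,6), (5,7). Each pair (i,j) satisfies i < j and arr[i] > arr[j].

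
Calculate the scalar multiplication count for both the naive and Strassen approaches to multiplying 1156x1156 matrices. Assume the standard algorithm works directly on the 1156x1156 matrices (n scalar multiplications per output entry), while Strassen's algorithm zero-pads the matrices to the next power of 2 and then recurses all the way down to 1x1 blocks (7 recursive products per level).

Matrix multiplication for 1156x1156 matrices:

Strassen's algorithm requires power-of-2 dimensions. Pad 1156x1156 to 2048x2048 (next power of 2).

Standard algorithm: 1156^3 = 1544804416 multiplications
Strassen's algorithm: 7^(log2(2048)) = 7^11 = 1977326743 multiplications
Difference: 1544804416 - 1977326743 = -432522327 (Strassen uses MORE here due to padding overhead — for small or just-over-power-of-2 n, padding can outweigh the per-level savings)

Standard: 1544804416 multiplications (1156^3). Strassen: 1977326743 multiplications (7^11, after padding to 2048x2048). Strassen reduces 8 recursive multiplications to 7 at each level.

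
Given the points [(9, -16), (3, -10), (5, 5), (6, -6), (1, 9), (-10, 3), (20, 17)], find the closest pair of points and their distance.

Computing all pairwise distances among 7 points:

d((9, -16), (3, -10)) = 8.4853
d((9, -16), (5, 5)) = 21.3776
d((9, -16), (6, -6)) = 10.4403
d((9, -16), (1, 9)) = 26.2488
d((9, -16), (-10, 3)) = 26.8701
d((9, -16), (20, 17)) = 34.7851
d((3, -10), (5, 5)) = 15.1327
d((3, -10), (6, -6)) = 5.0 <-- minimum
d((3, -10), (1, 9)) = 19.105
d((3, -10), (-10, 3)) = 18.3848
d((3, -10), (20, 17)) = 31.9061
d((5, 5), (6, -6)) = 11.0454
d((5, 5), (1, 9)) = 5.6569
d((5, 5), (-10, 3)) = 15.1327
d((5, 5), (20, 17)) = 19.2094
d((6, -6), (1, 9)) = 15.8114
d((6, -6), (-10, 3)) = 18.3576
d((6, -6), (20, 17)) = 26.9258
d((1, 9), (-10, 3)) = 12.53
d((1, 9), (20, 17)) = 20.6155
d((-10, 3), (20, 17)) = 33.1059

Closest pair: (3, -10) and (6, -6) with distance 5.0

The closest pair is (3, -10) and (6, -6) with Euclidean distance 5.0. For 7 points, brute-force pairwise comparison is shown above. For large n, the divide-and-conquer algorithm (sort by x, recurse on halves, check the dividing strip) achieves O(n log n).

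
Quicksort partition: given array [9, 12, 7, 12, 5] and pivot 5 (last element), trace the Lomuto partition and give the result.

Lomuto partition with pivot = 5:

Initial array: [9, 12, 7, 12, 5]

arr[0]=9 > 5: no swap
arr[1]=12 > 5: no swap
arr[2]=7 > 5: no swap
arr[3]=12 > 5: no swap

Place pivot at position 0: [5, 12, 7, 12, 9]
Pivot position: 0

After partitioning with pivot 5, the array becomes [5, 12, 7, 12, 9]. The pivot is placed at index 0. All elements to the left of the pivot are <= 5, and all elements to the right are > 5.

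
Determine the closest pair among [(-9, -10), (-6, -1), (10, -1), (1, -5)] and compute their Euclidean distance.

Computing all pairwise distances among 4 points:

d((-9, -10), (-6, -1)) = 9.4868
d((-9, -10), (10, -1)) = 21.0238
d((-9, -10), (1, -5)) = 11.1803
d((-6, -1), (10, -1)) = 16.0
d((-6, -1), (1, -5)) = 8.0623 <-- minimum
d((10, -1), (1, -5)) = 9.8489

Closest pair: (-6, -1) and (1, -5) with distance 8.0623

The closest pair is (-6, -1) and (1, -5) with Euclidean distance 8.0623. For 4 points, brute-force pairwise comparison is shown above. For large n, the divide-and-conquer algorithm (sort by x, recurse on halves, check the dividing strip) achieves O(n log n).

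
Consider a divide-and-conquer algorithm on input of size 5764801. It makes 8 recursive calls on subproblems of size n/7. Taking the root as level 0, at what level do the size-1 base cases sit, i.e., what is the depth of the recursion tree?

For divide and conquer with division factor 7:

Problem sizes at each level:
Level 0: 5764801
Level 1: 823543
Level 2: 117649
Level 3: 16807
Level 4: 2401
Level 5: 343
Level 6: 49
Level 7: 7
Level 8: 1

The root is level 0 and the size-1 base case is level 8 (the tree spans levels 0 through 8, i.e. 9 levels counting the root), so the depth is the number of divisions: log_7(5764801) = 8

The recursion tree depth is log_7(5764801) = 8. At each level, the problem size is divided by 7, so it takes 8 divisions to reduce to a base case of size 1. The algorithm makes 8 recursive calls at each level.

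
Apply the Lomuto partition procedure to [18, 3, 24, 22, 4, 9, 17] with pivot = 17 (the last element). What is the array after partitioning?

Lomuto partition with pivot = 17:

Initial array: [18, 3, 24, 22, 4, 9, 17]

arr[0]=18 > 17: no swap
arr[1]=3 <= 17: swap with position 0, array becomes [3, 18, 24, 22, 4, 9, 17]
arr[2]=24 > 17: no swap
arr[3]=22 > 17: no swap
arr[4]=4 <= 17: swap with position 1, array becomes [3, 4, 24, 22, 18, 9, 17]
arr[5]=9 <= 17: swap with position 2, array becomes [3, 4, 9, 22, 18, 24, 17]

Place pivot at position 3: [3, 4, 9, 17, 18, 24, 22]
Pivot position: 3

After partitioning with pivot 17, the array becomes [3, 4, 9, 17, 18, 24, 22]. The pivot is placed at index 3. All elements to the left of the pivot are <= 17, and all elements to the right are > 17.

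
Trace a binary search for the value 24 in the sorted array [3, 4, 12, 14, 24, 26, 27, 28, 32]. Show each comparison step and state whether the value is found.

Binary search for 24 in [3, 4, 12, 14, 24, 26, 27, 28, 32]:

lo=0, hi=8, mid=4, arr[mid]=24 -> Found target at index 4!

Binary search finds 24 at index 4 after 1 comparisons. The search repeatedly halves the search space by comparing with the middle element.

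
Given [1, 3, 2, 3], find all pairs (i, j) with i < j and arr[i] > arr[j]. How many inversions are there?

Finding inversions in [1, 3, 2, 3]:

(1, 2): arr[1]=3 > arr[2]=2

Total inversions: 1

The array has 1 inversion(s): (1,2). Each pair (i,j) satisfies i < j and arr[i] > arr[j].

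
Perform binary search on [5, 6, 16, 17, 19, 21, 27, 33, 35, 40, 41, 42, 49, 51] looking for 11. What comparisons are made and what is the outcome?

Binary search for 11 in [5, 6, 16, 17, 19, 21, 27, 33, 35, 40, 41, 42, 49, 51]:

lo=0, hi=13, mid=6, arr[mid]=27 -> 27 > 11, search left half
lo=0, hi=5, mid=2, arr[mid]=16 -> 16 > 11, search left half
lo=0, hi=1, mid=0, arr[mid]=5 -> 5 < 11, search right half
lo=1, hi=1, mid=1, arr[mid]=6 -> 6 < 11, search right half
lo=2 > hi=1, target 11 not found

Binary search determines that 11 is not in the array after 4 comparisons. The search space was exhausted without finding the target.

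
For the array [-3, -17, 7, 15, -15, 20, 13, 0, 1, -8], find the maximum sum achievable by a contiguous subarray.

Using Kadane's algorithm on [-3, -17, 7, 15, -15, 20, 13, 0, 1, -8]:

Scanning through the array:
Position 1 (value -17): max_ending_here = -17, max_so_far = -3
Position 2 (value 7): max_ending_here = 7, max_so_far = 7
Position 3 (value 15): max_ending_here = 22, max_so_far = 22
Position 4 (value -15): max_ending_here = 7, max_so_far = 22
Position 5 (value 20): max_ending_here = 27, max_so_far = 27
Position 6 (value 13): max_ending_here = 40, max_so_far = 40
Position 7 (value 0): max_ending_here = 40, max_so_far = 40
Position 8 (value 1): max_ending_here = 41, max_so_far = 41
Position 9 (value -8): max_ending_here = 33, max_so_far = 41

Maximum subarray: [7, 15, -15, 20, 13, 0, 1]
Maximum sum: 41

The maximum subarray is [7, 15, -15, 20, 13, 0, 1] with sum 41. This subarray runs from index 2 to index 8.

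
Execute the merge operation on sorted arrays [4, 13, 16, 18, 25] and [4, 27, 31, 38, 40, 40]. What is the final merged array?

Merging process:

Compare 4 vs 4: take 4 from left. Merged: [4]
Compare 13 vs 4: take 4 from right. Merged: [4, 4]
Compare 13 vs 27: take 13 from left. Merged: [4, 4, 13]
Compare 16 vs 27: take 16 from left. Merged: [4, 4, 13, 16]
Compare 18 vs 27: take 18 from left. Merged: [4, 4, 13, 16, 18]
Compare 25 vs 27: take 25 from left. Merged: [4, 4, 13, 16, 18, 25]
Append remaining from right: [27, 31, 38, 40, 40]. Merged: [4, 4, 13, 16, 18, 25, 27, 31, 38, 40, 40]

Final merged array: [4, 4, 13, 16, 18, 25, 27, 31, 38, 40, 40]
Total comparisons: 6

The merged array is [4, 4, 13, 16, 18, 25, 27, 31, 38, 40, 40], requiring 6 comparisons. The merge step runs in O(n) time where n is the total number of elements.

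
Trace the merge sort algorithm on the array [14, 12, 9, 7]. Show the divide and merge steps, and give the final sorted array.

Merge sort trace:

Split: [14, 12, 9, 7] -> [14, 12] and [9, 7]
  Split: [14, 12] -> [14] and [12]
  Merge: [14] + [12] -> [12, 14]
  Split: [9, 7] -> [9] and [7]
  Merge: [9] + [7] -> [7, 9]
Merge: [12, 14] + [7, 9] -> [7, 9, 12, 14]

Final sorted array: [7, 9, 12, 14]

The merge sort proceeds by recursively splitting the array and merging sorted halves.
After all merges, the sorted array is [7, 9, 12, 14].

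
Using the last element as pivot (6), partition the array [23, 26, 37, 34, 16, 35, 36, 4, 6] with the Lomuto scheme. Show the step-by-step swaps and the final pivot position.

Lomuto partition with pivot = 6:

Initial array: [23, 26, 37, 34, 16, 35, 36, 4, 6]

arr[0]=23 > 6: no swap
arr[1]=26 > 6: no swap
arr[2]=37 > 6: no swap
arr[3]=34 > 6: no swap
arr[4]=16 > 6: no swap
arr[5]=35 > 6: no swap
arr[6]=36 > 6: no swap
arr[7]=4 <= 6: swap with position 0, array becomes [4, 26, 37, 34, 16, 35, 36, 23, 6]

Place pivot at position 1: [4, 6, 37, 34, 16, 35, 36, 23, 26]
Pivot position: 1

After partitioning with pivot 6, the array becomes [4, 6, 37, 34, 16, 35, 36, 23, 26]. The pivot is placed at index 1. All elements to the left of the pivot are <= 6, and all elements to the right are > 6.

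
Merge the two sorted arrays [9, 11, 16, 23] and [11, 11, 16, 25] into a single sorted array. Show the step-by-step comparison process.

Merging process:

Compare 9 vs 11: take 9 from left. Merged: [9]
Compare 11 vs 11: take 11 from left. Merged: [9, 11]
Compare 16 vs 11: take 11 from right. Merged: [9, 11, 11]
Compare 16 vs 11: take 11 from right. Merged: [9, 11, 11, 11]
Compare 16 vs 16: take 16 from left. Merged: [9, 11, 11, 11, 16]
Compare 23 vs 16: take 16 from right. Merged: [9, 11, 11, 11, 16, 16]
Compare 23 vs 25: take 23 from left. Merged: [9, 11, 11, 11, 16, 16, 23]
Append remaining from right: [25]. Merged: [9, 11, 11, 11, 16, 16, 23, 25]

Final merged array: [9, 11, 11, 11, 16, 16, 23, 25]
Total comparisons: 7

The merged array is [9, 11, 11, 11, 16, 16, 23, 25], requiring 7 comparisons. The merge step runs in O(n) time where n is the total number of elements.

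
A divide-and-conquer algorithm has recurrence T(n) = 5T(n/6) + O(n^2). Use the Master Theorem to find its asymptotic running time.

Master Theorem for T(n) = 5T(n/6) + O(n^2):

a = 5, b = 6, c = 2
log_b(a) = log_6(5) = 0.8982

Case 3: c = 2 > log_6(5) = 0.8982
T(n) = O(n^2) = O(n^2)

For T(n) = 5T(n/6) + O(n^2): log_6(5) = 0.8982. This is Case 3 of the Master Theorem (c > log_b(a), work dominated by root), giving O(n^2).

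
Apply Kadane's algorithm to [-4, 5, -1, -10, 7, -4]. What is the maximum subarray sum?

Using Kadane's algorithm on [-4, 5, -1, -10, 7, -4]:

Scanning through the array:
Position 1 (value 5): max_ending_here = 5, max_so_far = 5
Position 2 (value -1): max_ending_here = 4, max_so_far = 5
Position 3 (value -10): max_ending_here = -6, max_so_far = 5
Position 4 (value 7): max_ending_here = 7, max_so_far = 7
Position 5 (value -4): max_ending_here = 3, max_so_far = 7

Maximum subarray: [7]
Maximum sum: 7

The maximum subarray is [7] with sum 7. This subarray runs from index 4 to index 4.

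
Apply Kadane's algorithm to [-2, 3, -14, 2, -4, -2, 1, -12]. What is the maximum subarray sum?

Using Kadane's algorithm on [-2, 3, -14, 2, -4, -2, 1, -12]:

Scanning through the array:
Position 1 (value 3): max_ending_here = 3, max_so_far = 3
Position 2 (value -14): max_ending_here = -11, max_so_far = 3
Position 3 (value 2): max_ending_here = 2, max_so_far = 3
Position 4 (value -4): max_ending_here = -2, max_so_far = 3
Position 5 (value -2): max_ending_here = -2, max_so_far = 3
Position 6 (value 1): max_ending_here = 1, max_so_far = 3
Position 7 (value -12): max_ending_here = -11, max_so_far = 3

Maximum subarray: [3]
Maximum sum: 3

The maximum subarray is [3] with sum 3. This subarray runs from index 1 to index 1.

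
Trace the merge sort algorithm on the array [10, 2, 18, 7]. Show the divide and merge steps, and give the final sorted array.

Merge sort trace:

Split: [10, 2, 18, 7] -> [10, 2] and [18, 7]
  Split: [10, 2] -> [10] and [2]
  Merge: [10] + [2] -> [2, 10]
  Split: [18, 7] -> [18] and [7]
  Merge: [18] + [7] -> [7, 18]
Merge: [2, 10] + [7, 18] -> [2, 7, 10, 18]

Final sorted array: [2, 7, 10, 18]

The merge sort proceeds by recursively splitting the array and merging sorted halves.
After all merges, the sorted array is [2, 7, 10, 18].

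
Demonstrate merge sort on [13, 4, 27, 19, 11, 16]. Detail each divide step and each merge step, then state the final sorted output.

Merge sort trace:

Split: [13, 4, 27, 19, 11, 16] -> [13, 4, 27] and [19, 11, 16]
  Split: [13, 4, 27] -> [13] and [4, 27]
    Split: [4, 27] -> [4] and [27]
    Merge: [4] + [27] -> [4, 27]
  Merge: [13] + [4, 27] -> [4, 13, 27]
  Split: [19, 11, 16] -> [19] and [11, 16]
    Split: [11, 16] -> [11] and [16]
    Merge: [11] + [16] -> [11, 16]
  Merge: [19] + [11, 16] -> [11, 16, 19]
Merge: [4, 13, 27] + [11, 16, 19] -> [4, 11, 13, 16, 19, 27]

Final sorted array: [4, 11, 13, 16, 19, 27]

The merge sort proceeds by recursively splitting the array and merging sorted halves.
After all merges, the sorted array is [4, 11, 13, 16, 19, 27].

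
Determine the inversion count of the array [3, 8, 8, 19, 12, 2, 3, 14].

Finding inversions in [3, 8, 8, 19, 12, 2, 3, 14]:

(0, 5): arr[0]=3 > arr[5]=2
(1, 5): arr[1]=8 > arr[5]=2
(1, 6): arr[1]=8 > arr[6]=3
(2, 5): arr[2]=8 > arr[5]=2
(2, 6): arr[2]=8 > arr[6]=3
(3, 4): arr[3]=19 > arr[4]=12
(3, 5): arr[3]=19 > arr[5]=2
(3, 6): arr[3]=19 > arr[6]=3
(3, 7): arr[3]=19 > arr[7]=14
(4, 5): arr[4]=12 > arr[5]=2
(4, 6): arr[4]=12 > arr[6]=3

Total inversions: 11

The array has 11 inversion(s): (0,5), (1,5), (1,6), (2,5), (2,6), (3,4), (3,5), (3,6), (3,7), (4,5), (4,6). Each pair (i,j) satisfies i < j and arr[i] > arr[j].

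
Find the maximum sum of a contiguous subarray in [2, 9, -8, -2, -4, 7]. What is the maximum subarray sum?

Using Kadane's algorithm on [2, 9, -8, -2, -4, 7]:

Scanning through the array:
Position 1 (value 9): max_ending_here = 11, max_so_far = 11
Position 2 (value -8): max_ending_here = 3, max_so_far = 11
Position 3 (value -2): max_ending_here = 1, max_so_far = 11
Position 4 (value -4): max_ending_here = -3, max_so_far = 11
Position 5 (value 7): max_ending_here = 7, max_so_far = 11

Maximum subarray: [2, 9]
Maximum sum: 11

The maximum subarray is [2, 9] with sum 11. This subarray runs from index 0 to index 1.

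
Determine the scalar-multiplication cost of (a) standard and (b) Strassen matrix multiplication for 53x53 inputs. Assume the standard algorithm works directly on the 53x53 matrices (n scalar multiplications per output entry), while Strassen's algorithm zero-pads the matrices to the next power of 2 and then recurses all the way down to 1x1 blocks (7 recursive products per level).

Matrix multiplication for 53x53 matrices:

Strassen's algorithm requires power-of-2 dimensions. Pad 53x53 to 64x64 (next power of 2).

Standard algorithm: 53^3 = 148877 multiplications
Strassen's algorithm: 7^(log2(64)) = 7^6 = 117649 multiplications
Savings: 148877 - 117649 = 31228 multiplications

Standard: 148877 multiplications (53^3). Strassen: 117649 multiplications (7^6, after padding to 64x64). Strassen reduces 8 recursive multiplications to 7 at each level.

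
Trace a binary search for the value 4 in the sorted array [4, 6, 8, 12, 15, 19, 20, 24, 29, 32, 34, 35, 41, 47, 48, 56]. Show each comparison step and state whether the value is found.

Binary search for 4 in [4, 6, 8, 12, 15, 19, 20, 24, 29, 32, 34, 35, 41, 47, 48, 56]:

lo=0, hi=15, mid=7, arr[mid]=24 -> 24 > 4, search left half
lo=0, hi=6, mid=3, arr[mid]=12 -> 12 > 4, search left half
lo=0, hi=2, mid=1, arr[mid]=6 -> 6 > 4, search left half
lo=0, hi=0, mid=0, arr[mid]=4 -> Found target at index 0!

Binary search finds 4 at index 0 after 4 comparisons. The search repeatedly halves the search space by comparing with the middle element.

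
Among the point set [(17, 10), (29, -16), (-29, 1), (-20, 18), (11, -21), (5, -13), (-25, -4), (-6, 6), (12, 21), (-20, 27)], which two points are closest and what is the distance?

Computing all pairwise distances among 10 points:

d((17, 10), (29, -16)) = 28.6356
d((17, 10), (-29, 1)) = 46.8722
d((17, 10), (-20, 18)) = 37.855
d((17, 10), (11, -21)) = 31.5753
d((17, 10), (5, -13)) = 25.9422
d((17, 10), (-25, -4)) = 44.2719
d((17, 10), (-6, 6)) = 23.3452
d((17, 10), (12, 21)) = 12.083
d((17, 10), (-20, 27)) = 40.7185
d((29, -16), (-29, 1)) = 60.4401
d((29, -16), (-20, 18)) = 59.6406
d((29, -16), (11, -21)) = 18.6815
d((29, -16), (5, -13)) = 24.1868
d((29, -16), (-25, -4)) = 55.3173
d((29, -16), (-6, 6)) = 41.3401
d((29, -16), (12, 21)) = 40.7185
d((29, -16), (-20, 27)) = 65.192
d((-29, 1), (-20, 18)) = 19.2354
d((-29, 1), (11, -21)) = 45.6508
d((-29, 1), (5, -13)) = 36.7696
d((-29, 1), (-25, -4)) = 6.4031 <-- minimum
d((-29, 1), (-6, 6)) = 23.5372
d((-29, 1), (12, 21)) = 45.618
d((-29, 1), (-20, 27)) = 27.5136
d((-20, 18), (11, -21)) = 49.8197
d((-20, 18), (5, -13)) = 39.8246
d((-20, 18), (-25, -4)) = 22.561
d((-20, 18), (-6, 6)) = 18.4391
d((-20, 18), (12, 21)) = 32.1403
d((-20, 18), (-20, 27)) = 9.0
d((11, -21), (5, -13)) = 10.0
d((11, -21), (-25, -4)) = 39.8121
d((11, -21), (-6, 6)) = 31.9061
d((11, -21), (12, 21)) = 42.0119
d((11, -21), (-20, 27)) = 57.1402
d((5, -13), (-25, -4)) = 31.3209
d((5, -13), (-6, 6)) = 21.9545
d((5, -13), (12, 21)) = 34.7131
d((5, -13), (-20, 27)) = 47.1699
d((-25, -4), (-6, 6)) = 21.4709
d((-25, -4), (12, 21)) = 44.6542
d((-25, -4), (-20, 27)) = 31.4006
d((-6, 6), (12, 21)) = 23.4307
d((-6, 6), (-20, 27)) = 25.2389
d((12, 21), (-20, 27)) = 32.5576

Closest pair: (-29, 1) and (-25, -4) with distance 6.4031

The closest pair is (-29, 1) and (-25, -4) with Euclidean distance 6.4031. For 10 points, brute-force pairwise comparison is shown above. For large n, the divide-and-conquer algorithm (sort by x, recurse on halves, check the dividing strip) achieves O(n log n).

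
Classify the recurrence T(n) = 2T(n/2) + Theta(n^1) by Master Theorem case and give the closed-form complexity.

Master Theorem for T(n) = 2T(n/2) + O(n^1):

a = 2, b = 2, c = 1
log_b(a) = log_2(2) = 1.0000

Case 2: c = 1 = log_2(2) = 1.0000
T(n) = O(n^1 log n) = O(n log n)

For T(n) = 2T(n/2) + O(n^1): log_2(2) = 1.0000. This is Case 2 of the Master Theorem (c = log_b(a), equal work at all levels), giving O(n log n).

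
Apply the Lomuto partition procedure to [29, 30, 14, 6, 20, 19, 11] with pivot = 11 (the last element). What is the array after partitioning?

Lomuto partition with pivot = 11:

Initial array: [29, 30, 14, 6, 20, 19, 11]

arr[0]=29 > 11: no swap
arr[1]=30 > 11: no swap
arr[2]=14 > 11: no swap
arr[3]=6 <= 11: swap with position 0, array becomes [6, 30, 14, 29, 20, 19, 11]
arr[4]=20 > 11: no swap
arr[5]=19 > 11: no swap

Place pivot at position 1: [6, 11, 14, 29, 20, 19, 30]
Pivot position: 1

After partitioning with pivot 11, the array becomes [6, 11, 14, 29, 20, 19, 30]. The pivot is placed at index 1. All elements to the left of the pivot are <= 11, and all elements to the right are > 11.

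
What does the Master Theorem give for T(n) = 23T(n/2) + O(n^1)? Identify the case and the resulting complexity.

Master Theorem for T(n) = 23T(n/2) + O(n^1):

a = 23, b = 2, c = 1
log_b(a) = log_2(23) = 4.5236

Case 1: c = 1 < log_2(23) = 4.5236
T(n) = O(n^(log_2 23))

For T(n) = 23T(n/2) + O(n^1): log_2(23) = 4.5236. This is Case 1 of the Master Theorem (c < log_b(a), work dominated by leaves), giving O(n^(log_2 23)).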